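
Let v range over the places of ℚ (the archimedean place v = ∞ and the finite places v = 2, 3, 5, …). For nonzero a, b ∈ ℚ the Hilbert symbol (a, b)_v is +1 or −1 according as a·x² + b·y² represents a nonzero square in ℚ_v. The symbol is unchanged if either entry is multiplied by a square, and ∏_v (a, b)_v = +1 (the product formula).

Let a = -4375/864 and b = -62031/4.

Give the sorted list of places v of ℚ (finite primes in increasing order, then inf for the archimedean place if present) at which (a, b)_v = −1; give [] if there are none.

(a, b) ≡ (-42, -62031) mod (ℚ^×)²; places V = {2, 3, 5, 7, 23, 29, 31, ∞}.
(a,b)_31: α=0, u≡1; β=1, v≡19 (mod 31); (1|31)=+1, (19|31)=+1; sign (−1)^0·+1^1·+1^0 = +1.
(a,b)_5: α=4, u≡2; β=0, v≡1 (mod 5); (2|5)=-1, (1|5)=+1; sign (−1)^0·-1^0·+1^4 = +1.
(a,b)_23: α=0, u≡12; β=1, v≡10 (mod 23); (12|23)=+1, (10|23)=-1; sign (−1)^0·+1^1·-1^0 = +1.
(a,b)_29: α=0, u≡9; β=1, v≡9 (mod 29); (9|29)=+1, (9|29)=+1; sign (−1)^0·+1^1·+1^0 = +1.
(a,b)_7: α=1, u≡4; β=0, v≡6 (mod 7); (4|7)=+1, (6|7)=-1; sign (−1)^0·+1^0·-1^1 = -1.
(a,b)_2: α=-5, β=-2; u≡3, v≡1 (mod 8); ε(u)ε(v)=1·0, αω(v)=-5·0, βω(u)=-2·1; sum ≡ 0  ⇒  +1.
(a,b)_3: α=-3, u≡1; β=1, v≡2 (mod 3); (1|3)=+1, (2|3)=-1; sign (−1)^1·+1^1·-1^-3 = +1.
(a,b)_∞: sgn(-42)=−, sgn(-62031)=−, so -1.
(-42, -62031 / ℚ) ramifies at {7, ∞}: a division algebra.

[7, inf]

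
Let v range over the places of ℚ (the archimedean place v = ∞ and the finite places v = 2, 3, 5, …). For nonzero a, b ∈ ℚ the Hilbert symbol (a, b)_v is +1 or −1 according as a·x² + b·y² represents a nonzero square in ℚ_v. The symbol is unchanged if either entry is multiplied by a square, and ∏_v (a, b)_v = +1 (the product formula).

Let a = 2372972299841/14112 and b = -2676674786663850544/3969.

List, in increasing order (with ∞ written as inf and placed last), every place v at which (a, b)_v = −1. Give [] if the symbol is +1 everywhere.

[2, 13, 19, 29]

Mod squares: a ≡ 2678962, b ≡ -19. Check v ∈ {∞, 2, 3, 7, 11, 13, 17, 19, 29}.
v=19: a=19^1·(≡2), b=19^1·(≡2) mod 19; (2|19)=-1, (2|19)=-1; (−1)^{1·1·9}·(-1)^1·(-1)^1 = -1.
v=2: v_2(a)=-5, v_2(b)=4; units ≡ 1, 5 (mod 8); ε·ε+αω+βω = 0·0+-5·1+4·0 ≡ 1  ⇒  (a,b)_2 = -1.
v=13: a=13^1·(≡2), b=13^2·(≡5) mod 13; (2|13)=-1, (5|13)=-1; (−1)^{1·2·6}·(-1)^2·(-1)^1 = -1.
v=7: a=7^-2·(≡3), b=7^-2·(≡4) mod 7; (3|7)=-1, (4|7)=+1; (−1)^{-2·-2·3}·(-1)^-2·(+1)^-2 = +1.
v=17: a=17^1·(≡9), b=17^2·(≡2) mod 17; (9|17)=+1, (2|17)=+1; (−1)^{1·2·8}·(+1)^2·(+1)^1 = +1.
v=∞: 2678962 > 0 and -19 < 0  ⇒  (a,b)_∞ = +1.
v=3: a=3^-2·(≡1), b=3^-4·(≡2) mod 3; (1|3)=+1, (2|3)=-1; (−1)^{-2·-4·1}·(+1)^-4·(-1)^-2 = +1.
v=11: a=11^7·(≡10), b=11^8·(≡1) mod 11; (10|11)=-1, (1|11)=+1; (−1)^{7·8·5}·(-1)^8·(+1)^7 = +1.
v=29: a=29^1·(≡25), b=29^2·(≡19) mod 29; (25|29)=+1, (19|29)=-1; (−1)^{1·2·14}·(+1)^2·(-1)^1 = -1.
|Ram(2678962, -19)| = 4, even; anisotropic at {2, 13, 19, 29}.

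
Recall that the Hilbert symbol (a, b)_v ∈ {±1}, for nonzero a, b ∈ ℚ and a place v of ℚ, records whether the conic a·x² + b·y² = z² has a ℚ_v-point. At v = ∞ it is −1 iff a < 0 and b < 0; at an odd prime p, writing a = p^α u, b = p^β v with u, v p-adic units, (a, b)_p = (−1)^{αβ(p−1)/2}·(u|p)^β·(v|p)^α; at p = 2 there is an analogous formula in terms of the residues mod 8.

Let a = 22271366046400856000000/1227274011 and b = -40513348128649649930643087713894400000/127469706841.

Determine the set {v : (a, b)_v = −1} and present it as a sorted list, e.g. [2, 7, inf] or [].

Mod squares: a ≡ 316274, b ≡ -112665. Check v ∈ {∞, 2, 3, 5, 7, 11, 19, 23, 29, 37, 41, 43, 47}.
v=47: a=47^-2·(≡40), b=47^0·(≡29) mod 47; (40|47)=-1, (29|47)=-1; (−1)^{-2·0·23}·(-1)^0·(-1)^-2 = +1.
v=11: a=11^2·(≡6), b=11^0·(≡8) mod 11; (6|11)=-1, (8|11)=-1; (−1)^{2·0·5}·(-1)^0·(-1)^2 = +1.
v=41: a=41^1·(≡11), b=41^2·(≡17) mod 41; (11|41)=-1, (17|41)=-1; (−1)^{1·2·20}·(-1)^2·(-1)^1 = -1.
v=5: a=5^6·(≡4), b=5^5·(≡2) mod 5; (4|5)=+1, (2|5)=-1; (−1)^{6·5·2}·(+1)^5·(-1)^6 = +1.
v=19: a=19^-3·(≡15), b=19^-4·(≡7) mod 19; (15|19)=-1, (7|19)=+1; (−1)^{-3·-4·9}·(-1)^-4·(+1)^-3 = +1.
v=∞: 316274 > 0 and -112665 < 0  ⇒  (a,b)_∞ = +1.
v=2: v_2(a)=9, v_2(b)=40; units ≡ 1, 7 (mod 8); ε·ε+αω+βω = 0·1+9·0+40·0 ≡ 0  ⇒  (a,b)_2 = +1.
v=7: a=7^5·(≡4), b=7^3·(≡6) mod 7; (4|7)=+1, (6|7)=-1; (−1)^{5·3·3}·(+1)^3·(-1)^5 = +1.
v=43: a=43^0·(≡36), b=43^-2·(≡1) mod 43; (36|43)=+1, (1|43)=+1; (−1)^{0·-2·21}·(+1)^-2·(+1)^0 = +1.
v=29: a=29^3·(≡15), b=29^5·(≡22) mod 29; (15|29)=-1, (22|29)=+1; (−1)^{3·5·14}·(-1)^5·(+1)^3 = -1.
v=37: a=37^2·(≡22), b=37^3·(≡12) mod 37; (22|37)=-1, (12|37)=+1; (−1)^{2·3·18}·(-1)^3·(+1)^2 = -1.
v=3: a=3^-4·(≡2), b=3^9·(≡2) mod 3; (2|3)=-1, (2|3)=-1; (−1)^{-4·9·1}·(-1)^9·(-1)^-4 = -1.
v=23: a=23^0·(≡4), b=23^-2·(≡16) mod 23; (4|23)=+1, (16|23)=+1; (−1)^{0·-2·11}·(+1)^-2·(+1)^0 = +1.
|Ram(316274, -112665)| = 4, even; anisotropic at {3, 29, 37, 41}.

[3, 29, 37, 41]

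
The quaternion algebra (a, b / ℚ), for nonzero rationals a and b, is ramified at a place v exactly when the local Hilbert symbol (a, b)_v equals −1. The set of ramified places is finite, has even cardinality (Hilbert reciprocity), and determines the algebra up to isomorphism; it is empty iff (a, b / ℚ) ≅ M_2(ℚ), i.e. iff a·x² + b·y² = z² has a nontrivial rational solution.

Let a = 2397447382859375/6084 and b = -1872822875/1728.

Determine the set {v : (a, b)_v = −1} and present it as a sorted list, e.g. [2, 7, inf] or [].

(a, b) ≡ (1463, -105) mod (ℚ^×)²; places V = {2, 3, 5, 7, 11, 13, 19, ∞}.
(a,b)_7: α=5, u≡6; β=3, v≡6 (mod 7); (6|7)=-1, (6|7)=-1; sign (−1)^1·-1^3·-1^5 = -1.
(a,b)_13: α=-2, u≡8; β=0, v≡1 (mod 13); (8|13)=-1, (1|13)=+1; sign (−1)^0·-1^0·+1^-2 = +1.
(a,b)_11: α=3, u≡3; β=2, v≡5 (mod 11); (3|11)=+1, (5|11)=+1; sign (−1)^0·+1^2·+1^3 = +1.
(a,b)_19: α=3, u≡5; β=2, v≡1 (mod 19); (5|19)=+1, (1|19)=+1; sign (−1)^0·+1^2·+1^3 = +1.
(a,b)_3: α=-2, u≡2; β=-3, v≡1 (mod 3); (2|3)=-1, (1|3)=+1; sign (−1)^0·-1^-3·+1^-2 = -1.
(a,b)_∞: sgn(1463)=+, sgn(-105)=−, so +1.
(a,b)_5: α=6, u≡2; β=3, v≡4 (mod 5); (2|5)=-1, (4|5)=+1; sign (−1)^0·-1^3·+1^6 = -1.
(a,b)_2: α=-2, β=-6; u≡7, v≡7 (mod 8); ε(u)ε(v)=1·1, αω(v)=-2·0, βω(u)=-6·0; sum ≡ 1  ⇒  -1.
Ram(1463, -105) = {2, 3, 5, 7}; no ℚ_2-point on the conic.

[2, 3, 5, 7]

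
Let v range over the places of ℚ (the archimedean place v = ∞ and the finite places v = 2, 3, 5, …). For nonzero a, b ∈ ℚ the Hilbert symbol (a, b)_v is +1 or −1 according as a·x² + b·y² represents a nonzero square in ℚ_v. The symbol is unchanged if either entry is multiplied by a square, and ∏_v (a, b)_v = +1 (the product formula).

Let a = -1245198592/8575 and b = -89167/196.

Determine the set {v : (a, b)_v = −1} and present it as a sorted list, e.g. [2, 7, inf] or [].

Mod squares: a ≡ -24871, b ≡ -247. Check v ∈ {∞, 2, 5, 7, 11, 13, 17, 19, 37}.
v=37: a=37^2·(≡12), b=37^0·(≡7) mod 37; (12|37)=+1, (7|37)=+1; (−1)^{2·0·18}·(+1)^0·(+1)^2 = +1.
v=13: a=13^0·(≡8), b=13^1·(≡5) mod 13; (8|13)=-1, (5|13)=-1; (−1)^{0·1·6}·(-1)^1·(-1)^0 = -1.
v=5: a=5^-2·(≡1), b=5^0·(≡3) mod 5; (1|5)=+1, (3|5)=-1; (−1)^{-2·0·2}·(+1)^0·(-1)^-2 = +1.
v=11: a=11^1·(≡1), b=11^0·(≡6) mod 11; (1|11)=+1, (6|11)=-1; (−1)^{1·0·5}·(+1)^0·(-1)^1 = -1.
v=∞: -24871 < 0 and -247 < 0  ⇒  (a,b)_∞ = -1.
v=17: a=17^1·(≡13), b=17^0·(≡13) mod 17; (13|17)=+1, (13|17)=+1; (−1)^{1·0·8}·(+1)^0·(+1)^1 = +1.
v=2: v_2(a)=8, v_2(b)=-2; units ≡ 1, 1 (mod 8); ε·ε+αω+βω = 0·0+8·0+-2·0 ≡ 0  ⇒  (a,b)_2 = +1.
v=7: a=7^-3·(≡5), b=7^-2·(≡5) mod 7; (5|7)=-1, (5|7)=-1; (−1)^{-3·-2·3}·(-1)^-2·(-1)^-3 = -1.
v=19: a=19^1·(≡14), b=19^3·(≡1) mod 19; (14|19)=-1, (1|19)=+1; (−1)^{1·3·9}·(-1)^3·(+1)^1 = +1.
|Ram(-24871, -247)| = 4, even; anisotropic at {7, 11, 13, ∞}.

[7, 11, 13, inf]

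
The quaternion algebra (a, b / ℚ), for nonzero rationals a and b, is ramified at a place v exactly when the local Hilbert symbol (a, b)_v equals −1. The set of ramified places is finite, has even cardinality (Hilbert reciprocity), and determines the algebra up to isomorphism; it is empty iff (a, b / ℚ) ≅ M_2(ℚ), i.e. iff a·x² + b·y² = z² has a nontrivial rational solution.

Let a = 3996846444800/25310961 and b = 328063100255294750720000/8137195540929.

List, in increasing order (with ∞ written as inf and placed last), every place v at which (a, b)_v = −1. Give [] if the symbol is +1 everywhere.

Mod squares: a ≡ 17, b ≡ 103037. Check v ∈ {∞, 2, 3, 5, 7, 11, 13, 17, 19, 23, 29, 43}.
v=17: a=17^1·(≡2), b=17^1·(≡15) mod 17; (2|17)=+1, (15|17)=+1; (−1)^{1·1·8}·(+1)^1·(+1)^1 = +1.
v=19: a=19^2·(≡6), b=19^3·(≡18) mod 19; (6|19)=+1, (18|19)=-1; (−1)^{2·3·9}·(+1)^3·(-1)^2 = +1.
v=5: a=5^2·(≡2), b=5^4·(≡3) mod 5; (2|5)=-1, (3|5)=-1; (−1)^{2·4·2}·(-1)^4·(-1)^2 = +1.
v=3: a=3^-4·(≡2), b=3^-12·(≡2) mod 3; (2|3)=-1, (2|3)=-1; (−1)^{-4·-12·1}·(-1)^-12·(-1)^-4 = +1.
v=13: a=13^-2·(≡3), b=13^-2·(≡4) mod 13; (3|13)=+1, (4|13)=+1; (−1)^{-2·-2·6}·(+1)^-2·(+1)^-2 = +1.
v=43: a=43^-2·(≡17), b=43^-2·(≡16) mod 43; (17|43)=+1, (16|43)=+1; (−1)^{-2·-2·21}·(+1)^-2·(+1)^-2 = +1.
v=29: a=29^2·(≡8), b=29^3·(≡18) mod 29; (8|29)=-1, (18|29)=-1; (−1)^{2·3·14}·(-1)^3·(-1)^2 = -1.
v=11: a=11^2·(≡2), b=11^3·(≡2) mod 11; (2|11)=-1, (2|11)=-1; (−1)^{2·3·5}·(-1)^3·(-1)^2 = -1.
v=23: a=23^0·(≡17), b=23^2·(≡19) mod 23; (17|23)=-1, (19|23)=-1; (−1)^{0·2·11}·(-1)^2·(-1)^0 = +1.
v=7: a=7^0·(≡5), b=7^-2·(≡4) mod 7; (5|7)=-1, (4|7)=+1; (−1)^{0·-2·3}·(-1)^-2·(+1)^0 = +1.
v=2: v_2(a)=8, v_2(b)=18; units ≡ 1, 5 (mod 8); ε·ε+αω+βω = 0·0+8·1+18·0 ≡ 0  ⇒  (a,b)_2 = +1.
v=∞: 17 > 0 and 103037 > 0  ⇒  (a,b)_∞ = +1.
|Ram(17, 103037)| = 2, even; anisotropic at {11, 29}.

[11, 29]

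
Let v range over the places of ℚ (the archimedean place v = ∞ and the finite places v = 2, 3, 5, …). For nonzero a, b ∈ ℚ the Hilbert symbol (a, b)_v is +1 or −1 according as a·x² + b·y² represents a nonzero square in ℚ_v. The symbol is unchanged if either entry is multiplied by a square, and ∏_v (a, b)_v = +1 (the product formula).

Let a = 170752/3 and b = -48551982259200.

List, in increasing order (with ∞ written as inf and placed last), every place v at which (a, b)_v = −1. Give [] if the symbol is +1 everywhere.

[3, 23]

Mod squares: a ≡ 2001, b ≡ -87. Check v ∈ {∞, 2, 3, 5, 7, 23, 29}.
v=5: a=5^0·(≡4), b=5^2·(≡2) mod 5; (4|5)=+1, (2|5)=-1; (−1)^{0·2·2}·(+1)^2·(-1)^0 = +1.
v=7: a=7^0·(≡5), b=7^2·(≡2) mod 7; (5|7)=-1, (2|7)=+1; (−1)^{0·2·3}·(-1)^2·(+1)^0 = +1.
v=∞: 2001 > 0 and -87 < 0  ⇒  (a,b)_∞ = +1.
v=23: a=23^1·(≡6), b=23^2·(≡11) mod 23; (6|23)=+1, (11|23)=-1; (−1)^{1·2·11}·(+1)^2·(-1)^1 = -1.
v=3: a=3^-1·(≡1), b=3^1·(≡1) mod 3; (1|3)=+1, (1|3)=+1; (−1)^{-1·1·1}·(+1)^1·(+1)^-1 = -1.
v=2: v_2(a)=8, v_2(b)=10; units ≡ 1, 1 (mod 8); ε·ε+αω+βω = 0·0+8·0+10·0 ≡ 0  ⇒  (a,b)_2 = +1.
v=29: a=29^1·(≡10), b=29^3·(≡11) mod 29; (10|29)=-1, (11|29)=-1; (−1)^{1·3·14}·(-1)^3·(-1)^1 = +1.
|Ram(2001, -87)| = 2, even; anisotropic at {3, 23}.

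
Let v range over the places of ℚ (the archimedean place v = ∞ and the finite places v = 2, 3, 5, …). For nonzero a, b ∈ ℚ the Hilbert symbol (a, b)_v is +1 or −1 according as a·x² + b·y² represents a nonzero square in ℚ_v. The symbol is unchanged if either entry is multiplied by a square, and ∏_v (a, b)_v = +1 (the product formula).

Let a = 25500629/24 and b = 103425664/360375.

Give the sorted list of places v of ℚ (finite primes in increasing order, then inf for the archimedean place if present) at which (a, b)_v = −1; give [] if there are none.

(a, b) ≡ (25806, 13110) mod (ℚ^×)²; places V = {2, 3, 5, 7, 11, 17, 19, 23, 31, 43, ∞}.
(a,b)_19: α=0, u≡9; β=1, v≡16 (mod 19); (9|19)=+1, (16|19)=+1; sign (−1)^0·+1^1·+1^0 = +1.
(a,b)_7: α=2, u≡2; β=0, v≡6 (mod 7); (2|7)=+1, (6|7)=-1; sign (−1)^0·+1^0·-1^2 = +1.
(a,b)_3: α=-1, u≡1; β=-1, v≡2 (mod 3); (1|3)=+1, (2|3)=-1; sign (−1)^1·+1^-1·-1^-1 = +1.
(a,b)_31: α=0, u≡18; β=-2, v≡18 (mod 31); (18|31)=+1, (18|31)=+1; sign (−1)^0·+1^-2·+1^0 = +1.
(a,b)_5: α=0, u≡1; β=-3, v≡3 (mod 5); (1|5)=+1, (3|5)=-1; sign (−1)^0·+1^-3·-1^0 = +1.
(a,b)_2: α=-3, β=7; u≡7, v≡3 (mod 8); ε(u)ε(v)=1·1, αω(v)=-3·1, βω(u)=7·0; sum ≡ 0  ⇒  +1.
(a,b)_23: α=1, u≡8; β=1, v≡16 (mod 23); (8|23)=+1, (16|23)=+1; sign (−1)^1·+1^1·+1^1 = -1.
(a,b)_43: α=0, u≡41; β=2, v≡17 (mod 43); (41|43)=+1, (17|43)=+1; sign (−1)^0·+1^2·+1^0 = +1.
(a,b)_11: α=3, u≡4; β=0, v≡3 (mod 11); (4|11)=+1, (3|11)=+1; sign (−1)^0·+1^0·+1^3 = +1.
(a,b)_∞: sgn(25806)=+, sgn(13110)=+, so +1.
(a,b)_17: α=1, u≡6; β=0, v≡3 (mod 17); (6|17)=-1, (3|17)=-1; sign (−1)^0·-1^0·-1^1 = -1.
|Ram(25806, 13110)| = 2, even; anisotropic at {17, 23}.

[17, 23]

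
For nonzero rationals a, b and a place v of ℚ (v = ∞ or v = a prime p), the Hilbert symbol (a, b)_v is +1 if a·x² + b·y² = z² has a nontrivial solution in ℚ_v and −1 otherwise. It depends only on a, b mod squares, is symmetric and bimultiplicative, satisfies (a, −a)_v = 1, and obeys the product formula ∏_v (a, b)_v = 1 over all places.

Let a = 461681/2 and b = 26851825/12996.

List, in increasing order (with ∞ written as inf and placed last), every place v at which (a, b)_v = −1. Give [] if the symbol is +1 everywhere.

(a, b) ≡ (418, 1074073) mod (ℚ^×)²; places V = {2, 3, 5, 7, 11, 13, 19, 29, 37, 47, ∞}.
(a,b)_5: α=0, u≡3; β=2, v≡3 (mod 5); (3|5)=-1, (3|5)=-1; sign (−1)^0·-1^2·-1^0 = +1.
(a,b)_47: α=2, u≡34; β=0, v≡40 (mod 47); (34|47)=+1, (40|47)=-1; sign (−1)^0·+1^0·-1^2 = +1.
(a,b)_37: α=0, u≡16; β=1, v≡9 (mod 37); (16|37)=+1, (9|37)=+1; sign (−1)^0·+1^1·+1^0 = +1.
(a,b)_29: α=0, u≡15; β=1, v≡25 (mod 29); (15|29)=-1, (25|29)=+1; sign (−1)^0·-1^1·+1^0 = -1.
(a,b)_19: α=1, u≡18; β=-2, v≡10 (mod 19); (18|19)=-1, (10|19)=-1; sign (−1)^0·-1^-2·-1^1 = -1.
(a,b)_3: α=0, u≡1; β=-2, v≡1 (mod 3); (1|3)=+1, (1|3)=+1; sign (−1)^0·+1^-2·+1^0 = +1.
(a,b)_2: α=-1, β=-2; u≡1, v≡1 (mod 8); ε(u)ε(v)=0·0, αω(v)=-1·0, βω(u)=-2·0; sum ≡ 0  ⇒  +1.
(a,b)_13: α=0, u≡6; β=1, v≡8 (mod 13); (6|13)=-1, (8|13)=-1; sign (−1)^0·-1^1·-1^0 = -1.
(a,b)_7: α=0, u≡5; β=1, v≡6 (mod 7); (5|7)=-1, (6|7)=-1; sign (−1)^0·-1^1·-1^0 = -1.
(a,b)_∞: sgn(418)=+, sgn(1074073)=+, so +1.
(a,b)_11: α=1, u≡3; β=1, v≡2 (mod 11); (3|11)=+1, (2|11)=-1; sign (−1)^1·+1^1·-1^1 = +1.
Ram(418, 1074073) = {7, 13, 19, 29}; no ℚ_7-point on the conic.

[7, 13, 19, 29]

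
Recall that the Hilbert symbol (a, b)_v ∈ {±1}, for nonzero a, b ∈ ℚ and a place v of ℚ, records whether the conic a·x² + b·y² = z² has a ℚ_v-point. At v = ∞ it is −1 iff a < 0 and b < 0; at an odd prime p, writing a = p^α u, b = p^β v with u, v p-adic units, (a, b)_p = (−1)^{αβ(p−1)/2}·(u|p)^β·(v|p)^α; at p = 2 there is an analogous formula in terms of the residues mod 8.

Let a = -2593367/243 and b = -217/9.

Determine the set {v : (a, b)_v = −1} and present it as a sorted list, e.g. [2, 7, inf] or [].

(a, b) ≡ (-7780101, -217) mod (ℚ^×)²; places V = {2, 3, 7, 17, 19, 31, 37, ∞}.
(a,b)_7: α=1, u≡3; β=1, v≡2 (mod 7); (3|7)=-1, (2|7)=+1; sign (−1)^1·-1^1·+1^1 = +1.
(a,b)_17: α=1, u≡15; β=0, v≡8 (mod 17); (15|17)=+1, (8|17)=+1; sign (−1)^0·+1^0·+1^1 = +1.
(a,b)_3: α=-5, u≡1; β=-2, v≡2 (mod 3); (1|3)=+1, (2|3)=-1; sign (−1)^0·+1^-2·-1^-5 = -1.
(a,b)_31: α=1, u≡10; β=1, v≡13 (mod 31); (10|31)=+1, (13|31)=-1; sign (−1)^1·+1^1·-1^1 = +1.
(a,b)_19: α=1, u≡4; β=0, v≡16 (mod 19); (4|19)=+1, (16|19)=+1; sign (−1)^0·+1^0·+1^1 = +1.
(a,b)_2: α=0, β=0; u≡3, v≡7 (mod 8); ε(u)ε(v)=1·1, αω(v)=0·0, βω(u)=0·1; sum ≡ 1  ⇒  -1.
(a,b)_∞: sgn(-7780101)=−, sgn(-217)=−, so -1.
(a,b)_37: α=1, u≡17; β=0, v≡17 (mod 37); (17|37)=-1, (17|37)=-1; sign (−1)^0·-1^0·-1^1 = -1.
(-7780101, -217 / ℚ) ramifies at {2, 3, 37, ∞}: a division algebra.

[2, 3, 37, inf]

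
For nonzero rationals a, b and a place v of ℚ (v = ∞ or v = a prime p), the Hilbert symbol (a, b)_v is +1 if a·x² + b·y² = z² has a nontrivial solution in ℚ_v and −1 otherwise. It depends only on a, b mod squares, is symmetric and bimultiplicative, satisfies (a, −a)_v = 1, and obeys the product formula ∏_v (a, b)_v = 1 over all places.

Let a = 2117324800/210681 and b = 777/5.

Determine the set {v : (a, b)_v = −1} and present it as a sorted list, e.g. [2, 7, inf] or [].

(a, b) ≡ (20677, 3885) mod (ℚ^×)²; places V = {2, 3, 5, 7, 17, 23, 29, 31, 37, ∞}.
(a,b)_3: α=-6, u≡1; β=1, v≡2 (mod 3); (1|3)=+1, (2|3)=-1; sign (−1)^0·+1^1·-1^-6 = +1.
(a,b)_7: α=0, u≡5; β=1, v≡4 (mod 7); (5|7)=-1, (4|7)=+1; sign (−1)^0·-1^1·+1^0 = -1.
(a,b)_17: α=-2, u≡3; β=0, v≡16 (mod 17); (3|17)=-1, (16|17)=+1; sign (−1)^0·-1^0·+1^-2 = +1.
(a,b)_2: α=12, β=0; u≡5, v≡5 (mod 8); ε(u)ε(v)=0·0, αω(v)=12·1, βω(u)=0·1; sum ≡ 0  ⇒  +1.
(a,b)_∞: sgn(20677)=+, sgn(3885)=+, so +1.
(a,b)_23: α=1, u≡8; β=0, v≡22 (mod 23); (8|23)=+1, (22|23)=-1; sign (−1)^0·+1^0·-1^1 = -1.
(a,b)_31: α=1, u≡10; β=0, v≡19 (mod 31); (10|31)=+1, (19|31)=+1; sign (−1)^0·+1^0·+1^1 = +1.
(a,b)_5: α=2, u≡2; β=-1, v≡2 (mod 5); (2|5)=-1, (2|5)=-1; sign (−1)^0·-1^-1·-1^2 = -1.
(a,b)_29: α=1, u≡3; β=0, v≡22 (mod 29); (3|29)=-1, (22|29)=+1; sign (−1)^0·-1^0·+1^1 = +1.
(a,b)_37: α=0, u≡32; β=1, v≡19 (mod 37); (32|37)=-1, (19|37)=-1; sign (−1)^0·-1^1·-1^0 = -1.
Ram(20677, 3885) = {5, 7, 23, 37}; no ℚ_5-point on the conic.

[5, 7, 23, 37]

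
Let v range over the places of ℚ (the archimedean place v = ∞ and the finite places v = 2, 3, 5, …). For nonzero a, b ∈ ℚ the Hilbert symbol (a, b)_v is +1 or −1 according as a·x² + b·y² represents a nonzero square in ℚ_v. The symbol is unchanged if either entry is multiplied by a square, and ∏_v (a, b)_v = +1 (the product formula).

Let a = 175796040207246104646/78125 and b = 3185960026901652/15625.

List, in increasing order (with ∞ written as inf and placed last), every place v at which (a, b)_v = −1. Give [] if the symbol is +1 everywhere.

[2, 3, 5, 11]

(a, b) ≡ (30, 77) mod (ℚ^×)²; places V = {2, 3, 5, 7, 11, 13, 17, ∞}.
(a,b)_11: α=4, u≡7; β=3, v≡2 (mod 11); (7|11)=-1, (2|11)=-1; sign (−1)^0·-1^3·-1^4 = -1.
(a,b)_3: α=11, u≡1; β=6, v≡2 (mod 3); (1|3)=+1, (2|3)=-1; sign (−1)^0·+1^6·-1^11 = -1.
(a,b)_5: α=-7, u≡1; β=-6, v≡2 (mod 5); (1|5)=+1, (2|5)=-1; sign (−1)^0·+1^-6·-1^-7 = -1.
(a,b)_7: α=4, u≡4; β=5, v≡1 (mod 7); (4|7)=+1, (1|7)=+1; sign (−1)^0·+1^5·+1^4 = +1.
(a,b)_13: α=2, u≡4; β=2, v≡3 (mod 13); (4|13)=+1, (3|13)=+1; sign (−1)^0·+1^2·+1^2 = +1.
(a,b)_17: α=4, u≡15; β=2, v≡16 (mod 17); (15|17)=+1, (16|17)=+1; sign (−1)^0·+1^2·+1^4 = +1.
(a,b)_2: α=1, β=2; u≡7, v≡5 (mod 8); ε(u)ε(v)=1·0, αω(v)=1·1, βω(u)=2·0; sum ≡ 1  ⇒  -1.
(a,b)_∞: sgn(30)=+, sgn(77)=+, so +1.
Ram(30, 77) = {2, 3, 5, 11}; no ℚ_2-point on the conic.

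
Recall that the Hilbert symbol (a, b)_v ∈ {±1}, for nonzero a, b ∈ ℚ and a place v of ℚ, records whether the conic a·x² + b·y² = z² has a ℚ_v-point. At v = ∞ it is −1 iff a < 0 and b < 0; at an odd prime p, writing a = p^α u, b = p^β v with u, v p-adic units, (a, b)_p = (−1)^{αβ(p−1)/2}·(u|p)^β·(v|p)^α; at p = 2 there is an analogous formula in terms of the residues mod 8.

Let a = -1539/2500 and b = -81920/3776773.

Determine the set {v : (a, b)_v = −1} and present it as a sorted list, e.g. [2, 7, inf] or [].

[13, inf]

Mod squares: a ≡ -19, b ≡ -65. Check v ∈ {∞, 2, 3, 5, 7, 11, 13, 19}.
v=5: a=5^-4·(≡4), b=5^1·(≡2) mod 5; (4|5)=+1, (2|5)=-1; (−1)^{-4·1·2}·(+1)^1·(-1)^-4 = +1.
v=13: a=13^0·(≡2), b=13^-1·(≡11) mod 13; (2|13)=-1, (11|13)=-1; (−1)^{0·-1·6}·(-1)^-1·(-1)^0 = -1.
v=∞: -19 < 0 and -65 < 0  ⇒  (a,b)_∞ = -1.
v=19: a=19^1·(≡3), b=19^0·(≡16) mod 19; (3|19)=-1, (16|19)=+1; (−1)^{1·0·9}·(-1)^0·(+1)^1 = +1.
v=3: a=3^4·(≡2), b=3^0·(≡1) mod 3; (2|3)=-1, (1|3)=+1; (−1)^{4·0·1}·(-1)^0·(+1)^4 = +1.
v=2: v_2(a)=-2, v_2(b)=14; units ≡ 5, 7 (mod 8); ε·ε+αω+βω = 0·1+-2·0+14·1 ≡ 0  ⇒  (a,b)_2 = +1.
v=11: a=11^0·(≡4), b=11^-2·(≡5) mod 11; (4|11)=+1, (5|11)=+1; (−1)^{0·-2·5}·(+1)^-2·(+1)^0 = +1.
v=7: a=7^0·(≡1), b=7^-4·(≡3) mod 7; (1|7)=+1, (3|7)=-1; (−1)^{0·-4·3}·(+1)^-4·(-1)^0 = +1.
|Ram(-19, -65)| = 2, even; anisotropic at {13, ∞}.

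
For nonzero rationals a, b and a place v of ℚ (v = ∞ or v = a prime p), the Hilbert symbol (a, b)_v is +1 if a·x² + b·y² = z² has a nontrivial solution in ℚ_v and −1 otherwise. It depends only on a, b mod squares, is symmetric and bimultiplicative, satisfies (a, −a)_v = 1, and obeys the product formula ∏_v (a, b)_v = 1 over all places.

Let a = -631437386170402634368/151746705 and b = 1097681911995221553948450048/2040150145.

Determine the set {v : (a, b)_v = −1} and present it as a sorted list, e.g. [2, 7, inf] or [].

(a, b) ≡ (-64090, 63365) mod (ℚ^×)²; places V = {2, 3, 5, 7, 11, 13, 17, 19, 23, 29, 31, ∞}.
(a,b)_∞: sgn(-64090)=−, sgn(63365)=+, so +1.
(a,b)_23: α=2, u≡17; β=3, v≡13 (mod 23); (17|23)=-1, (13|23)=+1; sign (−1)^0·-1^3·+1^2 = -1.
(a,b)_3: α=-2, u≡2; β=2, v≡2 (mod 3); (2|3)=-1, (2|3)=-1; sign (−1)^0·-1^2·-1^-2 = +1.
(a,b)_2: α=7, β=8; u≡3, v≡5 (mod 8); ε(u)ε(v)=1·0, αω(v)=7·1, βω(u)=8·1; sum ≡ 1  ⇒  -1.
(a,b)_13: α=5, u≡10; β=6, v≡1 (mod 13); (10|13)=+1, (1|13)=+1; sign (−1)^0·+1^6·+1^5 = +1.
(a,b)_29: α=-1, u≡13; β=-1, v≡27 (mod 29); (13|29)=+1, (27|29)=-1; sign (−1)^0·+1^-1·-1^-1 = -1.
(a,b)_19: α=2, u≡11; β=3, v≡3 (mod 19); (11|19)=+1, (3|19)=-1; sign (−1)^0·+1^3·-1^2 = +1.
(a,b)_31: α=-2, u≡10; β=-2, v≡1 (mod 31); (10|31)=+1, (1|31)=+1; sign (−1)^0·+1^-2·+1^-2 = +1.
(a,b)_7: α=2, u≡4; β=2, v≡4 (mod 7); (4|7)=+1, (4|7)=+1; sign (−1)^0·+1^2·+1^2 = +1.
(a,b)_11: α=-2, u≡8; β=-4, v≡5 (mod 11); (8|11)=-1, (5|11)=+1; sign (−1)^0·-1^-4·+1^-2 = +1.
(a,b)_5: α=-1, u≡2; β=-1, v≡2 (mod 5); (2|5)=-1, (2|5)=-1; sign (−1)^0·-1^-1·-1^-1 = +1.
(a,b)_17: α=5, u≡8; β=6, v≡11 (mod 17); (8|17)=+1, (11|17)=-1; sign (−1)^0·+1^6·-1^5 = -1.
(-64090, 63365 / ℚ) ramifies at {2, 17, 23, 29}: a division algebra.

[2, 17, 23, 29]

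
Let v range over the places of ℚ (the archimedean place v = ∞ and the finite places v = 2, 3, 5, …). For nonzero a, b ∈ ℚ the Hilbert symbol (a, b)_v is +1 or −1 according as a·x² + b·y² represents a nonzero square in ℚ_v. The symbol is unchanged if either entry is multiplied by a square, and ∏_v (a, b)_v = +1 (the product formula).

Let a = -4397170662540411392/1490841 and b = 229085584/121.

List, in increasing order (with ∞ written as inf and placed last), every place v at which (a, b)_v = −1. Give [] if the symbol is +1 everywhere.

[7, 13]

(a, b) ≡ (-2, 1729) mod (ℚ^×)²; places V = {2, 3, 7, 11, 13, 19, 31, 37, ∞}.
(a,b)_13: α=4, u≡2; β=3, v≡3 (mod 13); (2|13)=-1, (3|13)=+1; sign (−1)^0·-1^3·+1^4 = -1.
(a,b)_31: α=2, u≡26; β=0, v≡15 (mod 31); (26|31)=-1, (15|31)=-1; sign (−1)^0·-1^0·-1^2 = +1.
(a,b)_7: α=4, u≡5; β=3, v≡2 (mod 7); (5|7)=-1, (2|7)=+1; sign (−1)^0·-1^3·+1^4 = -1.
(a,b)_∞: sgn(-2)=−, sgn(1729)=+, so +1.
(a,b)_37: α=-2, u≡24; β=0, v≡1 (mod 37); (24|37)=-1, (1|37)=+1; sign (−1)^0·-1^0·+1^-2 = +1.
(a,b)_2: α=9, β=4; u≡7, v≡1 (mod 8); ε(u)ε(v)=1·0, αω(v)=9·0, βω(u)=4·0; sum ≡ 0  ⇒  +1.
(a,b)_11: α=-2, u≡1; β=-2, v≡2 (mod 11); (1|11)=+1, (2|11)=-1; sign (−1)^0·+1^-2·-1^-2 = +1.
(a,b)_19: α=4, u≡7; β=1, v≡3 (mod 19); (7|19)=+1, (3|19)=-1; sign (−1)^0·+1^1·-1^4 = +1.
(a,b)_3: α=-2, u≡1; β=0, v≡1 (mod 3); (1|3)=+1, (1|3)=+1; sign (−1)^0·+1^0·+1^-2 = +1.
(-2, 1729 / ℚ) ramifies at {7, 13}: a division algebra.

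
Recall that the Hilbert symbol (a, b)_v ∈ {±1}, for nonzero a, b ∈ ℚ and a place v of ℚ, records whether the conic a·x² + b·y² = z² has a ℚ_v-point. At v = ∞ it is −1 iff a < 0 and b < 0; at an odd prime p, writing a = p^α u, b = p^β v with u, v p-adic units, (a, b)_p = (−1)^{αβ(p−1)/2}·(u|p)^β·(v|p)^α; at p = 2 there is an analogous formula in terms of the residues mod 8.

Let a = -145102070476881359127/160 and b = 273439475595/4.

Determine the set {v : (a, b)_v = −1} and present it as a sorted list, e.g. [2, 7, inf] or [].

[2, 13]

Mod squares: a ≡ -1430, b ≡ 12155. Check v ∈ {∞, 2, 3, 5, 11, 13, 17, 31}.
v=∞: -1430 < 0 and 12155 > 0  ⇒  (a,b)_∞ = +1.
v=17: a=17^4·(≡8), b=17^3·(≡8) mod 17; (8|17)=+1, (8|17)=+1; (−1)^{4·3·8}·(+1)^3·(+1)^4 = +1.
v=11: a=11^1·(≡8), b=11^1·(≡5) mod 11; (8|11)=-1, (5|11)=+1; (−1)^{1·1·5}·(-1)^1·(+1)^1 = +1.
v=13: a=13^3·(≡6), b=13^1·(≡12) mod 13; (6|13)=-1, (12|13)=+1; (−1)^{3·1·6}·(-1)^1·(+1)^3 = -1.
v=2: v_2(a)=-5, v_2(b)=-2; units ≡ 5, 3 (mod 8); ε·ε+αω+βω = 0·1+-5·1+-2·1 ≡ 1  ⇒  (a,b)_2 = -1.
v=31: a=31^6·(≡11), b=31^2·(≡3) mod 31; (11|31)=-1, (3|31)=-1; (−1)^{6·2·15}·(-1)^2·(-1)^6 = +1.
v=5: a=5^-1·(≡4), b=5^1·(≡1) mod 5; (4|5)=+1, (1|5)=+1; (−1)^{-1·1·2}·(+1)^1·(+1)^-1 = +1.
v=3: a=3^4·(≡1), b=3^4·(≡2) mod 3; (1|3)=+1, (2|3)=-1; (−1)^{4·4·1}·(+1)^4·(-1)^4 = +1.
|Ram(-1430, 12155)| = 2, even; anisotropic at {2, 13}.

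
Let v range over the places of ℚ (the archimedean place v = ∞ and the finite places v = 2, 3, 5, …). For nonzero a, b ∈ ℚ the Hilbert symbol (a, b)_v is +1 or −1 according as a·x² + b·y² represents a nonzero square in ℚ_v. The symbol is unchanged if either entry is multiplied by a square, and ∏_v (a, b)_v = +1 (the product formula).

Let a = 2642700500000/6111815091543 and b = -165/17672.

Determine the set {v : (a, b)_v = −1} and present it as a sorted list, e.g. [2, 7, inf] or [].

[3, 7]

Mod squares: a ≡ 14, b ≡ -330. Check v ∈ {∞, 2, 3, 5, 7, 11, 19, 47}.
v=11: a=11^4·(≡3), b=11^1·(≡3) mod 11; (3|11)=+1, (3|11)=+1; (−1)^{4·1·5}·(+1)^1·(+1)^4 = +1.
v=7: a=7^-1·(≡2), b=7^0·(≡6) mod 7; (2|7)=+1, (6|7)=-1; (−1)^{-1·0·3}·(+1)^0·(-1)^-1 = -1.
v=∞: 14 > 0 and -330 < 0  ⇒  (a,b)_∞ = +1.
v=2: v_2(a)=5, v_2(b)=-3; units ≡ 7, 3 (mod 8); ε·ε+αω+βω = 1·1+5·1+-3·0 ≡ 0  ⇒  (a,b)_2 = +1.
v=19: a=19^2·(≡14), b=19^0·(≡3) mod 19; (14|19)=-1, (3|19)=-1; (−1)^{2·0·9}·(-1)^0·(-1)^2 = +1.
v=5: a=5^6·(≡4), b=5^1·(≡1) mod 5; (4|5)=+1, (1|5)=+1; (−1)^{6·1·2}·(+1)^1·(+1)^6 = +1.
v=47: a=47^-6·(≡12), b=47^-2·(≡44) mod 47; (12|47)=+1, (44|47)=-1; (−1)^{-6·-2·23}·(+1)^-2·(-1)^-6 = +1.
v=3: a=3^-4·(≡2), b=3^1·(≡1) mod 3; (2|3)=-1, (1|3)=+1; (−1)^{-4·1·1}·(-1)^1·(+1)^-4 = -1.
(14, -330 / ℚ) ramifies at {3, 7}: a division algebra.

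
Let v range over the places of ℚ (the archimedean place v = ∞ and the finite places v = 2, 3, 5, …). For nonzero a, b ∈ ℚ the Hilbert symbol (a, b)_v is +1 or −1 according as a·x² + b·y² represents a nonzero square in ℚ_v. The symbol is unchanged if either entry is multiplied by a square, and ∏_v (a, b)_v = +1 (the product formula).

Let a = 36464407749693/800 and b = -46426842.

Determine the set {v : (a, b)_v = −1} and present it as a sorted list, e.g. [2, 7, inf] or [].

Mod squares: a ≡ 266, b ≡ -5158538. Check v ∈ {∞, 2, 3, 5, 7, 11, 19, 41, 43}.
v=∞: 266 > 0 and -5158538 < 0  ⇒  (a,b)_∞ = +1.
v=43: a=43^2·(≡33), b=43^1·(≡36) mod 43; (33|43)=-1, (36|43)=+1; (−1)^{2·1·21}·(-1)^1·(+1)^2 = -1.
v=3: a=3^6·(≡2), b=3^2·(≡1) mod 3; (2|3)=-1, (1|3)=+1; (−1)^{6·2·1}·(-1)^2·(+1)^6 = +1.
v=11: a=11^2·(≡2), b=11^1·(≡1) mod 11; (2|11)=-1, (1|11)=+1; (−1)^{2·1·5}·(-1)^1·(+1)^2 = -1.
v=2: v_2(a)=-5, v_2(b)=1; units ≡ 5, 3 (mod 8); ε·ε+αω+βω = 0·1+-5·1+1·1 ≡ 0  ⇒  (a,b)_2 = +1.
v=41: a=41^2·(≡5), b=41^1·(≡17) mod 41; (5|41)=+1, (17|41)=-1; (−1)^{2·1·20}·(+1)^1·(-1)^2 = +1.
v=19: a=19^1·(≡8), b=19^1·(≡15) mod 19; (8|19)=-1, (15|19)=-1; (−1)^{1·1·9}·(-1)^1·(-1)^1 = -1.
v=7: a=7^1·(≡5), b=7^1·(≡3) mod 7; (5|7)=-1, (3|7)=-1; (−1)^{1·1·3}·(-1)^1·(-1)^1 = -1.
v=5: a=5^-2·(≡4), b=5^0·(≡3) mod 5; (4|5)=+1, (3|5)=-1; (−1)^{-2·0·2}·(+1)^0·(-1)^-2 = +1.
|Ram(266, -5158538)| = 4, even; anisotropic at {7, 11, 19, 43}.

[7, 11, 19, 43]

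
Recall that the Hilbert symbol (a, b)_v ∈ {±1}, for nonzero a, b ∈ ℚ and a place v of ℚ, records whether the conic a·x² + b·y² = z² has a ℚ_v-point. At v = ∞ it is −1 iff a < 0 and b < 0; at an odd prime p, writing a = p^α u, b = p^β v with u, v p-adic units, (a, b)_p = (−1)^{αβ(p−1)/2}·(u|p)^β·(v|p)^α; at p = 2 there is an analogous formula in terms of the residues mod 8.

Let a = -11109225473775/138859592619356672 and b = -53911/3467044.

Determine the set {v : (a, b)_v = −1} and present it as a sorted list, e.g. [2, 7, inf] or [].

[29, inf]

(a, b) ≡ (-638, -319) mod (ℚ^×)²; places V = {2, 3, 5, 7, 11, 13, 19, 29, ∞}.
(a,b)_13: α=2, u≡12; β=2, v≡5 (mod 13); (12|13)=+1, (5|13)=-1; sign (−1)^0·+1^2·-1^2 = +1.
(a,b)_19: α=-6, u≡14; β=-2, v≡16 (mod 19); (14|19)=-1, (16|19)=+1; sign (−1)^0·-1^-2·+1^-6 = +1.
(a,b)_∞: sgn(-638)=−, sgn(-319)=−, so -1.
(a,b)_11: α=3, u≡10; β=1, v≡3 (mod 11); (10|11)=-1, (3|11)=+1; sign (−1)^1·-1^1·+1^3 = +1.
(a,b)_2: α=-9, β=-2; u≡1, v≡1 (mod 8); ε(u)ε(v)=0·0, αω(v)=-9·0, βω(u)=-2·0; sum ≡ 0  ⇒  +1.
(a,b)_3: α=4, u≡1; β=0, v≡2 (mod 3); (1|3)=+1, (2|3)=-1; sign (−1)^0·+1^0·-1^4 = +1.
(a,b)_5: α=2, u≡2; β=0, v≡1 (mod 5); (2|5)=-1, (1|5)=+1; sign (−1)^0·-1^0·+1^2 = +1.
(a,b)_29: α=3, u≡4; β=1, v≡12 (mod 29); (4|29)=+1, (12|29)=-1; sign (−1)^0·+1^1·-1^3 = -1.
(a,b)_7: α=-8, u≡5; β=-4, v≡5 (mod 7); (5|7)=-1, (5|7)=-1; sign (−1)^0·-1^-4·-1^-8 = +1.
Ram(-638, -319) = {29, ∞}; no ℚ_29-point on the conic.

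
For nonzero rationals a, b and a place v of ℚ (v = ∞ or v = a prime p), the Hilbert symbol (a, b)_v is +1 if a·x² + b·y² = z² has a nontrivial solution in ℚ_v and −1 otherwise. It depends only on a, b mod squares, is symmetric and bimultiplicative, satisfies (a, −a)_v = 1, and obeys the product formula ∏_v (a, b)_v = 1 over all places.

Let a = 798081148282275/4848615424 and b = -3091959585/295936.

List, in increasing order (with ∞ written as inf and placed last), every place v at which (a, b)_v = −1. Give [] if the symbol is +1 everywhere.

(a, b) ≡ (11, -65) mod (ℚ^×)²; places V = {2, 3, 5, 11, 13, 17, 19, ∞}.
(a,b)_∞: sgn(11)=+, sgn(-65)=−, so +1.
(a,b)_2: α=-24, β=-10; u≡3, v≡7 (mod 8); ε(u)ε(v)=1·1, αω(v)=-24·0, βω(u)=-10·1; sum ≡ 1  ⇒  -1.
(a,b)_17: α=-2, u≡6; β=-2, v≡6 (mod 17); (6|17)=-1, (6|17)=-1; sign (−1)^0·-1^-2·-1^-2 = +1.
(a,b)_5: α=2, u≡4; β=1, v≡3 (mod 5); (4|5)=+1, (3|5)=-1; sign (−1)^0·+1^1·-1^2 = +1.
(a,b)_11: α=5, u≡9; β=4, v≡5 (mod 11); (9|11)=+1, (5|11)=+1; sign (−1)^0·+1^4·+1^5 = +1.
(a,b)_13: α=2, u≡6; β=1, v≡7 (mod 13); (6|13)=-1, (7|13)=-1; sign (−1)^0·-1^1·-1^2 = -1.
(a,b)_19: α=4, u≡11; β=2, v≡4 (mod 19); (11|19)=+1, (4|19)=+1; sign (−1)^0·+1^2·+1^4 = +1.
(a,b)_3: α=2, u≡2; β=2, v≡1 (mod 3); (2|3)=-1, (1|3)=+1; sign (−1)^0·-1^2·+1^2 = +1.
|Ram(11, -65)| = 2, even; anisotropic at {2, 13}.

[2, 13]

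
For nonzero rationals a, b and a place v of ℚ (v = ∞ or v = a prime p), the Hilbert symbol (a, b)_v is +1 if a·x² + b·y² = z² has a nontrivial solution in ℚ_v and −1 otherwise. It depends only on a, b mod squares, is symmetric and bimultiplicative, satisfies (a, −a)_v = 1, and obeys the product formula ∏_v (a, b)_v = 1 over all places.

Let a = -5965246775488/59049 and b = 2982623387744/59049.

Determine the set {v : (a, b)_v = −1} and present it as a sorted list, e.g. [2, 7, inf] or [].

(a, b) ≡ (-320827, 641654) mod (ℚ^×)²; places V = {2, 3, 7, 11, 13, 23, 29, 37, ∞}.
(a,b)_2: α=6, β=5; u≡5, v≡3 (mod 8); ε(u)ε(v)=0·1, αω(v)=6·1, βω(u)=5·1; sum ≡ 1  ⇒  -1.
(a,b)_∞: sgn(-320827)=−, sgn(641654)=+, so +1.
(a,b)_11: α=2, u≡6; β=2, v≡8 (mod 11); (6|11)=-1, (8|11)=-1; sign (−1)^0·-1^2·-1^2 = +1.
(a,b)_37: α=1, u≡19; β=1, v≡9 (mod 37); (19|37)=-1, (9|37)=+1; sign (−1)^0·-1^1·+1^1 = -1.
(a,b)_7: α=4, u≡2; β=4, v≡6 (mod 7); (2|7)=+1, (6|7)=-1; sign (−1)^0·+1^4·-1^4 = +1.
(a,b)_23: α=1, u≡9; β=1, v≡7 (mod 23); (9|23)=+1, (7|23)=-1; sign (−1)^1·+1^1·-1^1 = +1.
(a,b)_29: α=1, u≡11; β=1, v≡9 (mod 29); (11|29)=-1, (9|29)=+1; sign (−1)^0·-1^1·+1^1 = -1.
(a,b)_3: α=-10, u≡2; β=-10, v≡2 (mod 3); (2|3)=-1, (2|3)=-1; sign (−1)^0·-1^-10·-1^-10 = +1.
(a,b)_13: α=1, u≡8; β=1, v≡9 (mod 13); (8|13)=-1, (9|13)=+1; sign (−1)^0·-1^1·+1^1 = -1.
Ram(-320827, 641654) = {2, 13, 29, 37}; no ℚ_2-point on the conic.

[2, 13, 29, 37]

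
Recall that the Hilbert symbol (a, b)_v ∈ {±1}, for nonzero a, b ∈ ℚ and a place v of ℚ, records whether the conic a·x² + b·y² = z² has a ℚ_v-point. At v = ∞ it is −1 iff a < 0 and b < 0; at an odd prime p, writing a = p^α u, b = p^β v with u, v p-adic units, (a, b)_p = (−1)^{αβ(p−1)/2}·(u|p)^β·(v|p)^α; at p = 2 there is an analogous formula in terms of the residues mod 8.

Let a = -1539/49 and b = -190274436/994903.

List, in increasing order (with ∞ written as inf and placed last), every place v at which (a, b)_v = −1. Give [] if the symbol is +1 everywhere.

[19, inf]

(a, b) ≡ (-19, -7) mod (ℚ^×)²; places V = {2, 3, 7, 11, 13, 19, 29, ∞}.
(a,b)_19: α=1, u≡3; β=2, v≡10 (mod 19); (3|19)=-1, (10|19)=-1; sign (−1)^0·-1^2·-1^1 = -1.
(a,b)_29: α=0, u≡26; β=-2, v≡7 (mod 29); (26|29)=-1, (7|29)=+1; sign (−1)^0·-1^-2·+1^0 = +1.
(a,b)_2: α=0, β=2; u≡5, v≡1 (mod 8); ε(u)ε(v)=0·0, αω(v)=0·0, βω(u)=2·1; sum ≡ 0  ⇒  +1.
(a,b)_11: α=0, u≡9; β=4, v≡9 (mod 11); (9|11)=+1, (9|11)=+1; sign (−1)^0·+1^4·+1^0 = +1.
(a,b)_3: α=4, u≡2; β=2, v≡2 (mod 3); (2|3)=-1, (2|3)=-1; sign (−1)^0·-1^2·-1^4 = +1.
(a,b)_13: α=0, u≡6; β=-2, v≡7 (mod 13); (6|13)=-1, (7|13)=-1; sign (−1)^0·-1^-2·-1^0 = +1.
(a,b)_∞: sgn(-19)=−, sgn(-7)=−, so -1.
(a,b)_7: α=-2, u≡1; β=-1, v≡5 (mod 7); (1|7)=+1, (5|7)=-1; sign (−1)^0·+1^-1·-1^-2 = +1.
(-19, -7 / ℚ) ramifies at {19, ∞}: a division algebra.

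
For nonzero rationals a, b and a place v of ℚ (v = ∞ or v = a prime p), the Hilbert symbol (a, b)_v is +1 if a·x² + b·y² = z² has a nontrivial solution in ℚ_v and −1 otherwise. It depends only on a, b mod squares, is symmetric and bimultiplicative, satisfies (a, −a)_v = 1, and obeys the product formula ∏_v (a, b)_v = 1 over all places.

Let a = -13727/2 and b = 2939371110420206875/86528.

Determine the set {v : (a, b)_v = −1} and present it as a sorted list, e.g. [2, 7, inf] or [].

[2, 53]

(a, b) ≡ (-27454, 518) mod (ℚ^×)²; places V = {2, 5, 7, 13, 37, 41, 53, ∞}.
(a,b)_2: α=-1, β=-9; u≡1, v≡3 (mod 8); ε(u)ε(v)=0·1, αω(v)=-1·1, βω(u)=-9·0; sum ≡ 1  ⇒  -1.
(a,b)_∞: sgn(-27454)=−, sgn(518)=+, so +1.
(a,b)_5: α=0, u≡4; β=4, v≡2 (mod 5); (4|5)=+1, (2|5)=-1; sign (−1)^0·+1^4·-1^0 = +1.
(a,b)_37: α=1, u≡18; β=3, v≡32 (mod 37); (18|37)=-1, (32|37)=-1; sign (−1)^0·-1^3·-1^1 = +1.
(a,b)_7: α=1, u≡3; β=1, v≡1 (mod 7); (3|7)=-1, (1|7)=+1; sign (−1)^1·-1^1·+1^1 = +1.
(a,b)_41: α=0, u≡4; β=2, v≡38 (mod 41); (4|41)=+1, (38|41)=-1; sign (−1)^0·+1^2·-1^0 = +1.
(a,b)_53: α=1, u≡3; β=4, v≡30 (mod 53); (3|53)=-1, (30|53)=-1; sign (−1)^0·-1^4·-1^1 = -1.
(a,b)_13: α=0, u≡7; β=-2, v≡2 (mod 13); (7|13)=-1, (2|13)=-1; sign (−1)^0·-1^-2·-1^0 = +1.
(-27454, 518 / ℚ) ramifies at {2, 53}: a division algebra.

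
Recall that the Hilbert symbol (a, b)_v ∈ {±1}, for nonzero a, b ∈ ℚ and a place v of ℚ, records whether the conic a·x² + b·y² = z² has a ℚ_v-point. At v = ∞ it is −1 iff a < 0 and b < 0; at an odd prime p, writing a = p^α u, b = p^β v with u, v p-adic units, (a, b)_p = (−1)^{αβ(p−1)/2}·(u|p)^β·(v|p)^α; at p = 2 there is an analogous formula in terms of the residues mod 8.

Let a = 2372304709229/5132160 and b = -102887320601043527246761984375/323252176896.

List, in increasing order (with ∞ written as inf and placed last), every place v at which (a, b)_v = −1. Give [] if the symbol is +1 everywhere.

Mod squares: a ≡ 24310, b ≡ -16302. Check v ∈ {∞, 2, 3, 5, 7, 11, 13, 17, 19, 41}.
v=7: a=7^2·(≡3), b=7^4·(≡4) mod 7; (3|7)=-1, (4|7)=+1; (−1)^{2·4·3}·(-1)^4·(+1)^2 = +1.
v=5: a=5^-1·(≡2), b=5^6·(≡3) mod 5; (2|5)=-1, (3|5)=-1; (−1)^{-1·6·2}·(-1)^6·(-1)^-1 = -1.
v=17: a=17^1·(≡13), b=17^4·(≡13) mod 17; (13|17)=+1, (13|17)=+1; (−1)^{1·4·8}·(+1)^4·(+1)^1 = +1.
v=3: a=3^-6·(≡1), b=3^-15·(≡2) mod 3; (1|3)=+1, (2|3)=-1; (−1)^{-6·-15·1}·(+1)^-15·(-1)^-6 = +1.
v=19: a=19^4·(≡11), b=19^7·(≡9) mod 19; (11|19)=+1, (9|19)=+1; (−1)^{4·7·9}·(+1)^7·(+1)^4 = +1.
v=2: v_2(a)=-7, v_2(b)=-11; units ≡ 3, 1 (mod 8); ε·ε+αω+βω = 1·0+-7·0+-11·1 ≡ 1  ⇒  (a,b)_2 = -1.
v=13: a=13^1·(≡7), b=13^1·(≡2) mod 13; (7|13)=-1, (2|13)=-1; (−1)^{1·1·6}·(-1)^1·(-1)^1 = +1.
v=41: a=41^2·(≡6), b=41^4·(≡40) mod 41; (6|41)=-1, (40|41)=+1; (−1)^{2·4·20}·(-1)^4·(+1)^2 = +1.
v=11: a=11^-1·(≡8), b=11^-1·(≡9) mod 11; (8|11)=-1, (9|11)=+1; (−1)^{-1·-1·5}·(-1)^-1·(+1)^-1 = +1.
v=∞: 24310 > 0 and -16302 < 0  ⇒  (a,b)_∞ = +1.
Ram(24310, -16302) = {2, 5}; no ℚ_2-point on the conic.

[2, 5]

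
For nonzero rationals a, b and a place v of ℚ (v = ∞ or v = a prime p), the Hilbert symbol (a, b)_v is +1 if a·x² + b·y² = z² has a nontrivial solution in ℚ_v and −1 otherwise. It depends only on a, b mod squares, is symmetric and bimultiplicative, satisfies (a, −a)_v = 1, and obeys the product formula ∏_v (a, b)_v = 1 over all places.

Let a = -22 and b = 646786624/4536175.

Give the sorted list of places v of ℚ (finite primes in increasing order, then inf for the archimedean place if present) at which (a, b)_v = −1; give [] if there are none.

[7, 11]

(a, b) ≡ (-22, 7) mod (ℚ^×)²; places V = {2, 5, 7, 11, 17, 23, ∞}.
(a,b)_11: α=1, u≡9; β=2, v≡8 (mod 11); (9|11)=+1, (8|11)=-1; sign (−1)^0·+1^2·-1^1 = -1.
(a,b)_7: α=0, u≡6; β=-3, v≡4 (mod 7); (6|7)=-1, (4|7)=+1; sign (−1)^0·-1^-3·+1^0 = -1.
(a,b)_5: α=0, u≡3; β=-2, v≡2 (mod 5); (3|5)=-1, (2|5)=-1; sign (−1)^0·-1^-2·-1^0 = +1.
(a,b)_∞: sgn(-22)=−, sgn(7)=+, so +1.
(a,b)_17: α=0, u≡12; β=4, v≡14 (mod 17); (12|17)=-1, (14|17)=-1; sign (−1)^0·-1^4·-1^0 = +1.
(a,b)_2: α=1, β=6; u≡5, v≡7 (mod 8); ε(u)ε(v)=0·1, αω(v)=1·0, βω(u)=6·1; sum ≡ 0  ⇒  +1.
(a,b)_23: α=0, u≡1; β=-2, v≡14 (mod 23); (1|23)=+1, (14|23)=-1; sign (−1)^0·+1^-2·-1^0 = +1.
|Ram(-22, 7)| = 2, even; anisotropic at {7, 11}.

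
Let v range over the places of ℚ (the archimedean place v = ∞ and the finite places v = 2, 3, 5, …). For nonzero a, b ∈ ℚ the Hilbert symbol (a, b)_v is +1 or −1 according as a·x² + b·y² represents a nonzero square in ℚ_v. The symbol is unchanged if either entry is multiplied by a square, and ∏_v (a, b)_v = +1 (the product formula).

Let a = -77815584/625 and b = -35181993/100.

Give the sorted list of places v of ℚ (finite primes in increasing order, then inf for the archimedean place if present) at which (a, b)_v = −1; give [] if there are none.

Mod squares: a ≡ -4466, b ≡ -121737. Check v ∈ {∞, 2, 3, 5, 7, 11, 17, 29, 31}.
v=11: a=11^3·(≡5), b=11^1·(≡8) mod 11; (5|11)=+1, (8|11)=-1; (−1)^{3·1·5}·(+1)^1·(-1)^3 = +1.
v=29: a=29^1·(≡1), b=29^0·(≡13) mod 29; (1|29)=+1, (13|29)=+1; (−1)^{1·0·14}·(+1)^0·(+1)^1 = +1.
v=17: a=17^0·(≡14), b=17^3·(≡2) mod 17; (14|17)=-1, (2|17)=+1; (−1)^{0·3·8}·(-1)^3·(+1)^0 = -1.
v=7: a=7^1·(≡3), b=7^1·(≡4) mod 7; (3|7)=-1, (4|7)=+1; (−1)^{1·1·3}·(-1)^1·(+1)^1 = +1.
v=3: a=3^2·(≡1), b=3^1·(≡2) mod 3; (1|3)=+1, (2|3)=-1; (−1)^{2·1·1}·(+1)^1·(-1)^2 = +1.
v=5: a=5^-4·(≡1), b=5^-2·(≡3) mod 5; (1|5)=+1, (3|5)=-1; (−1)^{-4·-2·2}·(+1)^-2·(-1)^-4 = +1.
v=31: a=31^0·(≡24), b=31^1·(≡1) mod 31; (24|31)=-1, (1|31)=+1; (−1)^{0·1·15}·(-1)^1·(+1)^0 = -1.
v=∞: -4466 < 0 and -121737 < 0  ⇒  (a,b)_∞ = -1.
v=2: v_2(a)=5, v_2(b)=-2; units ≡ 7, 7 (mod 8); ε·ε+αω+βω = 1·1+5·0+-2·0 ≡ 1  ⇒  (a,b)_2 = -1.
|Ram(-4466, -121737)| = 4, even; anisotropic at {2, 17, 31, ∞}.

[2, 17, 31, inf]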